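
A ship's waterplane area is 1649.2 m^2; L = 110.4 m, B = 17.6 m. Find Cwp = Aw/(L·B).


Formula: Cwp = Aw / (L * B)
Step 1 — L * B = 110.4 * 17.6 = 1943.04 m^2
Step 2 — Cwp = 1649.2 / 1943.04 ≈ 0.84877 (5 s.f.)

0.84877


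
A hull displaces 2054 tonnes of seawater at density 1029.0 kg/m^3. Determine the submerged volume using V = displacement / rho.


Formula: V = mass / rho
Step 1 — convert tonnes to kg: 2054 t * 1000 = 2054000 kg
Step 2 — V = 2054000 / 1029.0 ≈ 1996.1 m^3 (5 s.f.)

1996.1 m^3


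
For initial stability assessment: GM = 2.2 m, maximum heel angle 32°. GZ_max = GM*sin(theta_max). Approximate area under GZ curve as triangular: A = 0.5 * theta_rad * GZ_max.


Formula: GZ_max = GM * sin(theta); Area = 0.5 * theta_rad * GZ_max
Step 1 — GZ_max = 2.2 * sin(32°) = 2.2 * 0.529919 = 1.165822 m
Step 2 — theta_rad = 32 * pi/180 = 0.558505 rad
Step 3 — Area = 0.5 * 0.558505 * 1.165822 ≈ 0.32556 m·rad (5 s.f.)

0.32556 m·rad


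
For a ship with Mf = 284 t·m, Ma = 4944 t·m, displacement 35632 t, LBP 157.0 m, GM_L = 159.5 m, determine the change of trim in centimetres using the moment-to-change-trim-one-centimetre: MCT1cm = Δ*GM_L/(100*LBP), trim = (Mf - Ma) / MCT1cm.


Formula: net trimming moment = Mf - Ma; MCT1cm = Δ*GM_L/(100*LBP); trim = net moment / MCT1cm
Step 1 — net trimming moment = 284 - 4944 = -4660 t·m
Step 2 — MCT1cm = 35632 * 159.5 / (100 * 157.0) = 361.9939 t·m/cm
Step 3 — trim = -4660 / 361.9939 ≈ -12.873 cm (5 s.f.)

-12.873 cm


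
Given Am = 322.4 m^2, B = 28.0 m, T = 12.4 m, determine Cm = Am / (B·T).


Formula: Cm = Am / (B * T)
Step 1 — B * T = 28.0 * 12.4 = 347.2 m^2
Step 2 — Cm = 322.4 / 347.2 ≈ 0.92857 (5 s.f.)

0.92857


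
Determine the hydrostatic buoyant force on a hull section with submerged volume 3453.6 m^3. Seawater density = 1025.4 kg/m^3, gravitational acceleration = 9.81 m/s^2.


Formula: Fb = rho * g * V
Substituting: Fb = 1025.4 * 9.81 * 3453.6
Intermediate: 1025.4 * 9.81 = 10059.174
Result: Fb = 10059.174 * 3453.6 ≈ 34740000 N (5 s.f.)

34740000 N


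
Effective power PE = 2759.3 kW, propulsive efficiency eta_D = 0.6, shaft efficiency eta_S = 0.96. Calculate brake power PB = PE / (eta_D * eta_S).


Formula: PB = PE / (eta_D * eta_S)
Step 1 — combined efficiency = eta_D * eta_S = 0.6 * 0.96 = 0.576
Step 2 — PB = 2759.3 / 0.576 ≈ 4790.5 kW (5 s.f.)

4790.5 kW


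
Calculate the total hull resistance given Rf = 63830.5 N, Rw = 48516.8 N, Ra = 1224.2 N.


Formula: Rt = Rf + Rw + Ra
Substituting: Rt = 63830.5 + 48516.8 + 1224.2
Result: Rt = 113571.5 N

113571.5 N


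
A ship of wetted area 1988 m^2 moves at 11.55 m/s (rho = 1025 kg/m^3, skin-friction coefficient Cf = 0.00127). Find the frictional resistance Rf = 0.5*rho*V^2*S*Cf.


Formula: Rf = 0.5 * rho * V^2 * S * Cf
Step 1 — V^2 = 11.55^2 = 133.4025
Step 2 — 0.5 * rho * V^2 = 0.5 * 1025 * 133.4025 = 68368.78125
Step 3 — Rf = 68368.78125 * 1988 * 0.00127 ≈ 172610 N (5 s.f.)

172610 N


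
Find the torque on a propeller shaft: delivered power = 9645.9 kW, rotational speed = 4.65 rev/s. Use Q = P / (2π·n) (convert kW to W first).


Formula: Q = P_W / (2 * pi * n)
Step 1 — P_W = 9645.9 kW * 1000 = 9645900.0 W
Step 2 — 2 * pi * n = 2 * pi * 4.65 = 29.216812
Step 3 — Q = 9645900.0 / 29.216812 ≈ 330150 N·m (5 s.f.)

330150 N·m


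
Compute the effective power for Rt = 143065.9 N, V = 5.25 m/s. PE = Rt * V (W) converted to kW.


Formula: PE = Rt * V / 1000 (kW)
Step 1 — PE (W) = 143065.9 * 5.25 = 751095.975 W
Step 2 — PE (kW) = 751095.975 / 1000 ≈ 751.10 kW (5 s.f.)

751.10 kW


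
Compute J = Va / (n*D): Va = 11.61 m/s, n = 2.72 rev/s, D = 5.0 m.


Formula: J = Va / (n * D)
Step 1 — n * D = 2.72 * 5.0 = 13.6
Step 2 — J = 11.61 / 13.6 ≈ 0.85368 (5 s.f.)

0.85368


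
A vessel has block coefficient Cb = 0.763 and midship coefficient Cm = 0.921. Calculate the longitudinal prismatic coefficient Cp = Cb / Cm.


Formula: Cp = Cb / Cm
Substituting: Cp = 0.763 / 0.921
Result: Cp ≈ 0.82845 (5 s.f.)

0.82845


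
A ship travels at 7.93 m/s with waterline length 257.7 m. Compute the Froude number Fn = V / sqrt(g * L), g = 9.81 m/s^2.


Formula: Fn = V / sqrt(g * L)
Step 1 — g * L = 9.81 * 257.7 = 2528.037
Step 2 — sqrt(g * L) = sqrt(2528.037) = 50.279588
Step 3 — Fn = 7.93 / 50.279588 ≈ 0.15772 (5 s.f.)

0.15772


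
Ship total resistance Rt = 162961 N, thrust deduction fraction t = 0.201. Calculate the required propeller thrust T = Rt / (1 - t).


Formula: T = Rt / (1 - t)
Step 1 — (1 - t) = 1 - 0.201 = 0.799
Step 2 — T = 162961 / 0.799 ≈ 203960 N (5 s.f.)

203960 N


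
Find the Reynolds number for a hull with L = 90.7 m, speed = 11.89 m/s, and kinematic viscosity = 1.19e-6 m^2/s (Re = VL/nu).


Formula: Re = V * L / nu
Step 1 — V * L = 11.89 * 90.7 = 1078.423 m^2/s
Step 2 — Re = 1078.423 / 1.19e-6 = 9.06e+08

9.06e+08


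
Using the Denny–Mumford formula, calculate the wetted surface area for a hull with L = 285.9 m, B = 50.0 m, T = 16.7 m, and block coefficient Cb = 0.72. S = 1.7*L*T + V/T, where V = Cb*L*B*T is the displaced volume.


Formula: S = 1.7*L*T + V/T with V = Cb*L*B*T, i.e. S = L * (1.7*T + Cb*B)
Step 1 — 1.7*T = 1.7 * 16.7 = 28.39 m
Step 2 — Cb*B = 0.72 * 50.0 = 36.0 m
Step 3 — 1.7*T + Cb*B = 28.39 + 36.0 = 64.39 m
Step 4 — S = 285.9 * 64.39 ≈ 18409 m^2 (5 s.f.)

18409 m^2


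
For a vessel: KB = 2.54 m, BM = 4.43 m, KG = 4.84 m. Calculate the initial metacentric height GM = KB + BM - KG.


Formula: GM = KB + BM - KG
Step 1 — KM = KB + BM = 2.54 + 4.43 = 6.97 m
Step 2 — GM = KM - KG = 6.97 - 4.84 = 2.13 m

2.13 m


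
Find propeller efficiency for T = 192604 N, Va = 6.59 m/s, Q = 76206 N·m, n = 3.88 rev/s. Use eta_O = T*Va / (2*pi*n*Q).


Formula: eta = T * Va / (2 * pi * n * Q)
Step 1 — numerator = T * Va = 192604 * 6.59 = 1269260.36
Step 2 — 2 * pi * n = 2 * pi * 3.88 = 24.378759
Step 3 — denominator = 24.378759 * 76206 = 1857807.71
Step 4 — eta = 1269260.36 / 1857807.71 ≈ 0.68320 (5 s.f.)

0.68320


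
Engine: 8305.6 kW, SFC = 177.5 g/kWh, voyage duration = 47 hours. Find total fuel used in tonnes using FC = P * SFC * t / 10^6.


Formula: FC (tonnes) = P * SFC * t / 1,000,000
Step 1 — P * SFC * t = 8305.6 * 177.5 * 47 = 69289468.0 g
Step 2 — FC (tonnes) = 69289468.0 / 1,000,000 ≈ 69.289 tonnes (5 s.f.)

69.289 tonnes


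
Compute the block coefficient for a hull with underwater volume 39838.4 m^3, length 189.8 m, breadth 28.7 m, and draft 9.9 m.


Formula: Cb = V / (L * B * T)
Step 1 — L * B * T = 189.8 * 28.7 * 9.9 = 53927.874 m^3
Step 2 — Cb = 39838.4 / 53927.874 ≈ 0.73873 (5 s.f.)

0.73873


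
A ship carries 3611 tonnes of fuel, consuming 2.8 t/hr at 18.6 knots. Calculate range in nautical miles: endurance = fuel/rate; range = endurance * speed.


Formula: endurance = fuel / rate; range = endurance * speed
Step 1 — endurance = 3611 / 2.8 = 1289.6429 hours
Step 2 — range = 1289.6429 * 18.6 ≈ 23987 nautical miles (5 s.f.)

23987 NM


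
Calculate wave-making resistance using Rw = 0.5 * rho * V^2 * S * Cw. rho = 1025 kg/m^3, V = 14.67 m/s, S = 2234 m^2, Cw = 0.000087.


Formula: Rw = 0.5 * rho * V^2 * S * Cw
Step 1 — V^2 = 14.67^2 = 215.2089
Step 2 — 0.5 * rho * V^2 = 0.5 * 1025 * 215.2089 = 110294.56125
Step 3 — Rw = 110294.56125 * 2234 * 0.000087 ≈ 21437 N (5 s.f.)

21437 N


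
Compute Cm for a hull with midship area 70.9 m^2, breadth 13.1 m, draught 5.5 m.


Formula: Cm = Am / (B * T)
Step 1 — B * T = 13.1 * 5.5 = 72.05 m^2
Step 2 — Cm = 70.9 / 72.05 ≈ 0.98404 (5 s.f.)

0.98404


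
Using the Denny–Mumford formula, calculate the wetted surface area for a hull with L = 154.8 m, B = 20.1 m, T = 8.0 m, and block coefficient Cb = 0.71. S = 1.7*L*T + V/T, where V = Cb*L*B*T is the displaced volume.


Formula: S = 1.7*L*T + V/T with V = Cb*L*B*T, i.e. S = L * (1.7*T + Cb*B)
Step 1 — 1.7*T = 1.7 * 8.0 = 13.6 m
Step 2 — Cb*B = 0.71 * 20.1 = 14.271 m
Step 3 — 1.7*T + Cb*B = 13.6 + 14.271 = 27.871 m
Step 4 — S = 154.8 * 27.871 ≈ 4314.4 m^2 (5 s.f.)

4314.4 m^2


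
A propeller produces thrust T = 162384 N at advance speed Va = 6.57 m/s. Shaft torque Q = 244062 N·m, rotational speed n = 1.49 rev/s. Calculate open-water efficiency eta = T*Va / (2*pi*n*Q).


Formula: eta = T * Va / (2 * pi * n * Q)
Step 1 — numerator = T * Va = 162384 * 6.57 = 1066862.88
Step 2 — 2 * pi * n = 2 * pi * 1.49 = 9.361946
Step 3 — denominator = 9.361946 * 244062 = 2284895.26
Step 4 — eta = 1066862.88 / 2284895.26 ≈ 0.46692 (5 s.f.)

0.46692


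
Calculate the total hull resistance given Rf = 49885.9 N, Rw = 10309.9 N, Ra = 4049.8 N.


Formula: Rt = Rf + Rw + Ra
Substituting: Rt = 49885.9 + 10309.9 + 4049.8
Result: Rt = 64245.6 N

64245.6 N


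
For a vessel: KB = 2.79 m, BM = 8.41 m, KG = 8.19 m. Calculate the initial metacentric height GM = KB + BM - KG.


Formula: GM = KB + BM - KG
Step 1 — KM = KB + BM = 2.79 + 8.41 = 11.2 m
Step 2 — GM = KM - KG = 11.2 - 8.19 = 3.01 m

3.01 m


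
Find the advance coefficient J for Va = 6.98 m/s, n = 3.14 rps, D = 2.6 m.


Formula: J = Va / (n * D)
Step 1 — n * D = 3.14 * 2.6 = 8.164
Step 2 — J = 6.98 / 8.164 ≈ 0.85497 (5 s.f.)

0.85497


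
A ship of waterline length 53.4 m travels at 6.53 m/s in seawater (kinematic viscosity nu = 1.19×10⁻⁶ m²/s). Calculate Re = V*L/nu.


Formula: Re = V * L / nu
Step 1 — V * L = 6.53 * 53.4 = 348.702 m^2/s
Step 2 — Re = 348.702 / 1.19e-6 = 2.93e+08

2.93e+08


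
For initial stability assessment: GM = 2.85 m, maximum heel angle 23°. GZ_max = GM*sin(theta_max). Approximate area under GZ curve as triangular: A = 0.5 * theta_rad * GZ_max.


Formula: GZ_max = GM * sin(theta); Area = 0.5 * theta_rad * GZ_max
Step 1 — GZ_max = 2.85 * sin(23°) = 2.85 * 0.390731 = 1.113583 m
Step 2 — theta_rad = 23 * pi/180 = 0.401426 rad
Step 3 — Area = 0.5 * 0.401426 * 1.113583 ≈ 0.22351 m·rad (5 s.f.)

0.22351 m·rad


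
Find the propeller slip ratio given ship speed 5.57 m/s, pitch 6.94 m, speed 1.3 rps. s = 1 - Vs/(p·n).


Formula: s = 1 - Vs / (p * n)
Step 1 — p * n = 6.94 * 1.3 = 9.022
Step 2 — Vs / (p*n) = 5.57 / 9.022 = 0.61738 (6 d.p.)
Step 3 — s = 1 - 0.61738 = 0.38262

0.38262


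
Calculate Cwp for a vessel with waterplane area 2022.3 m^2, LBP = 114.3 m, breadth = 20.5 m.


Formula: Cwp = Aw / (L * B)
Step 1 — L * B = 114.3 * 20.5 = 2343.15 m^2
Step 2 — Cwp = 2022.3 / 2343.15 ≈ 0.86307 (5 s.f.)

0.86307


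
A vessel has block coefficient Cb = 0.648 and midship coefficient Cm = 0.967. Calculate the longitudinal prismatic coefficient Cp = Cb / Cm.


Formula: Cp = Cb / Cm
Substituting: Cp = 0.648 / 0.967
Result: Cp ≈ 0.67011 (5 s.f.)

0.67011


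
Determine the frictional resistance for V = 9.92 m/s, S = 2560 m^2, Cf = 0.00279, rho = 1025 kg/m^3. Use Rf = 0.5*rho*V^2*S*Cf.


Formula: Rf = 0.5 * rho * V^2 * S * Cf
Step 1 — V^2 = 9.92^2 = 98.4064
Step 2 — 0.5 * rho * V^2 = 0.5 * 1025 * 98.4064 = 50433.28
Step 3 — Rf = 50433.28 * 2560 * 0.00279 ≈ 360210 N (5 s.f.)

360210 N


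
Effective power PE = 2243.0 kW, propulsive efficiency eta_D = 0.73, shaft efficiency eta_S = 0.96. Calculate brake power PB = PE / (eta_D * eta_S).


Formula: PB = PE / (eta_D * eta_S)
Step 1 — combined efficiency = eta_D * eta_S = 0.73 * 0.96 = 0.7008
Step 2 — PB = 2243.0 / 0.7008 ≈ 3200.6 kW (5 s.f.)

3200.6 kW


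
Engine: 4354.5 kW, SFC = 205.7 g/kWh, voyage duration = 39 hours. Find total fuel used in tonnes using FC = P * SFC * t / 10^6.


Formula: FC (tonnes) = P * SFC * t / 1,000,000
Step 1 — P * SFC * t = 4354.5 * 205.7 * 39 = 34933105.35 g
Step 2 — FC (tonnes) = 34933105.35 / 1,000,000 ≈ 34.933 tonnes (5 s.f.)

34.933 tonnes


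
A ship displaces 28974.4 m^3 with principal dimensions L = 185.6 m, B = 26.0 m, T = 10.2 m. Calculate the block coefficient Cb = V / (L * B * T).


Formula: Cb = V / (L * B * T)
Step 1 — L * B * T = 185.6 * 26.0 * 10.2 = 49221.12 m^3
Step 2 — Cb = 28974.4 / 49221.12 ≈ 0.58866 (5 s.f.)

0.58866


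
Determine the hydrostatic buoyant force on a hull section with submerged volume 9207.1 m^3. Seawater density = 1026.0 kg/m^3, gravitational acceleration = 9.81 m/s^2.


Formula: Fb = rho * g * V
Substituting: Fb = 1026.0 * 9.81 * 9207.1
Intermediate: 1026.0 * 9.81 = 10065.06
Result: Fb = 10065.06 * 9207.1 ≈ 92670000 N (5 s.f.)

92670000 N


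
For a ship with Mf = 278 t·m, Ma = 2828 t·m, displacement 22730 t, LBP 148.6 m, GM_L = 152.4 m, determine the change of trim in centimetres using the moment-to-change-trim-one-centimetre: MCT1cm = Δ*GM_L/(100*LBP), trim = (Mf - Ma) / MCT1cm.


Formula: net trimming moment = Mf - Ma; MCT1cm = Δ*GM_L/(100*LBP); trim = net moment / MCT1cm
Step 1 — net trimming moment = 278 - 2828 = -2550 t·m
Step 2 — MCT1cm = 22730 * 152.4 / (100 * 148.6) = 233.1125 t·m/cm
Step 3 — trim = -2550 / 233.1125 ≈ -10.939 cm (5 s.f.)

-10.939 cm


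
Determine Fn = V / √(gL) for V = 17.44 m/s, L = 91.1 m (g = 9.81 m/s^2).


Formula: Fn = V / sqrt(g * L)
Step 1 — g * L = 9.81 * 91.1 = 893.691
Step 2 — sqrt(g * L) = sqrt(893.691) = 29.894665
Step 3 — Fn = 17.44 / 29.894665 ≈ 0.58338 (5 s.f.)

0.58338


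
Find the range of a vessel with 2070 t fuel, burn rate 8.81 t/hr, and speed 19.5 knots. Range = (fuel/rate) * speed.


Formula: endurance = fuel / rate; range = endurance * speed
Step 1 — endurance = 2070 / 8.81 = 234.9603 hours
Step 2 — range = 234.9603 * 19.5 ≈ 4581.7 nautical miles (5 s.f.)

4581.7 NM


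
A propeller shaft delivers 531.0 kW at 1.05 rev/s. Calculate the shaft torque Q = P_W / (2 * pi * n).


Formula: Q = P_W / (2 * pi * n)
Step 1 — P_W = 531.0 kW * 1000 = 531000.0 W
Step 2 — 2 * pi * n = 2 * pi * 1.05 = 6.597345
Step 3 — Q = 531000.0 / 6.597345 ≈ 80487 N·m (5 s.f.)

80487 N·m


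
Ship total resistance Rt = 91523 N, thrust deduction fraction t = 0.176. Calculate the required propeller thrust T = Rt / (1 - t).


Formula: T = Rt / (1 - t)
Step 1 — (1 - t) = 1 - 0.176 = 0.824
Step 2 — T = 91523 / 0.824 ≈ 111070 N (5 s.f.)

111070 N


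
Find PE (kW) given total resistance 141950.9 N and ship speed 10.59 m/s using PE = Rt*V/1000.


Formula: PE = Rt * V / 1000 (kW)
Step 1 — PE (W) = 141950.9 * 10.59 = 1503260.031 W
Step 2 — PE (kW) = 1503260.031 / 1000 ≈ 1503.3 kW (5 s.f.)

1503.3 kW


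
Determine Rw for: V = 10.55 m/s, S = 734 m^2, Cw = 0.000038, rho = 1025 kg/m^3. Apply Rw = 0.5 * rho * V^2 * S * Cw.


Formula: Rw = 0.5 * rho * V^2 * S * Cw
Step 1 — V^2 = 10.55^2 = 111.3025
Step 2 — 0.5 * rho * V^2 = 0.5 * 1025 * 111.3025 = 57042.53125
Step 3 — Rw = 57042.53125 * 734 * 0.000038 ≈ 1591.0 N (5 s.f.)

1591.0 N


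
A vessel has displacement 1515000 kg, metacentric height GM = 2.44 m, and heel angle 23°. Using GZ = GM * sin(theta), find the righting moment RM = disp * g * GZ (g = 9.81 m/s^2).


Formula: GZ = GM * sin(theta); RM = disp * g * GZ
Step 1 — GZ = 2.44 * sin(23°) = 2.44 * 0.390731 = 0.953384 m
Step 2 — RM = 1515000 * 9.81 * 0.953384 ≈ 14169000 N·m (5 s.f.)

14169000 N·m


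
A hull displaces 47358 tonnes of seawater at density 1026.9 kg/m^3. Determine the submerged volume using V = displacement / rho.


Formula: V = mass / rho
Step 1 — convert tonnes to kg: 47358 t * 1000 = 47358000 kg
Step 2 — V = 47358000 / 1026.9 ≈ 46117 m^3 (5 s.f.)

46117 m^3


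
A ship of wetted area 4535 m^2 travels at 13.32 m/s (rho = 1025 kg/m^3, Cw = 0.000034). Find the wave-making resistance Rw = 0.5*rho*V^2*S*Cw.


Formula: Rw = 0.5 * rho * V^2 * S * Cw
Step 1 — V^2 = 13.32^2 = 177.4224
Step 2 — 0.5 * rho * V^2 = 0.5 * 1025 * 177.4224 = 90928.98
Step 3 — Rw = 90928.98 * 4535 * 0.000034 ≈ 14020 N (5 s.f.)

14020 N


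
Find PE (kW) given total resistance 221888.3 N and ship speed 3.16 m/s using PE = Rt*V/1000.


Formula: PE = Rt * V / 1000 (kW)
Step 1 — PE (W) = 221888.3 * 3.16 = 701167.028 W
Step 2 — PE (kW) = 701167.028 / 1000 ≈ 701.17 kW (5 s.f.)

701.17 kW


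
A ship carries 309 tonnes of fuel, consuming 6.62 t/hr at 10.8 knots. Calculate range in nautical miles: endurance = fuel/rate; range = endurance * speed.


Formula: endurance = fuel / rate; range = endurance * speed
Step 1 — endurance = 309 / 6.62 = 46.6767 hours
Step 2 — range = 46.6767 * 10.8 ≈ 504.11 nautical miles (5 s.f.)

504.11 NM


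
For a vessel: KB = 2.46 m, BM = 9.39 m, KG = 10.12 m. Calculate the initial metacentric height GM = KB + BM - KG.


Formula: GM = KB + BM - KG
Step 1 — KM = KB + BM = 2.46 + 9.39 = 11.85 m
Step 2 — GM = KM - KG = 11.85 - 10.12 = 1.73 m

1.73 m


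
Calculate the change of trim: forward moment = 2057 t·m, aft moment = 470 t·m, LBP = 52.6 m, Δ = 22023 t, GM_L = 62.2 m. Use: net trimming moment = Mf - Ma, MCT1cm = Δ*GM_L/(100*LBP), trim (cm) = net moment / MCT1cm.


Formula: net trimming moment = Mf - Ma; MCT1cm = Δ*GM_L/(100*LBP); trim = net moment / MCT1cm
Step 1 — net trimming moment = 2057 - 470 = 1587 t·m
Step 2 — MCT1cm = 22023 * 62.2 / (100 * 52.6) = 260.4241 t·m/cm
Step 3 — trim = 1587 / 260.4241 ≈ 6.0939 cm (5 s.f.)

6.0939 cm


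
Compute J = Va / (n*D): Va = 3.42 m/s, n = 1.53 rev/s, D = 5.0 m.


Formula: J = Va / (n * D)
Step 1 — n * D = 1.53 * 5.0 = 7.65
Step 2 — J = 3.42 / 7.65 ≈ 0.44706 (5 s.f.)

0.44706


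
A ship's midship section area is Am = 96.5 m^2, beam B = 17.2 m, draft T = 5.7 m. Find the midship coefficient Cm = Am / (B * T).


Formula: Cm = Am / (B * T)
Step 1 — B * T = 17.2 * 5.7 = 98.04 m^2
Step 2 — Cm = 96.5 / 98.04 ≈ 0.98429 (5 s.f.)

0.98429


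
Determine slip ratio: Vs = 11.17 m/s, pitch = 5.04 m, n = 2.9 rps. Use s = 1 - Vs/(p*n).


Formula: s = 1 - Vs / (p * n)
Step 1 — p * n = 5.04 * 2.9 = 14.616
Step 2 — Vs / (p*n) = 11.17 / 14.616 = 0.764231 (6 d.p.)
Step 3 — s = 1 - 0.764231 = 0.235769

0.235769


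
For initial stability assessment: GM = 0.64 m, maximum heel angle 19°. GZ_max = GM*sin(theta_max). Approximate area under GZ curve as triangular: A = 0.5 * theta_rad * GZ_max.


Formula: GZ_max = GM * sin(theta); Area = 0.5 * theta_rad * GZ_max
Step 1 — GZ_max = 0.64 * sin(19°) = 0.64 * 0.325568 = 0.208364 m
Step 2 — theta_rad = 19 * pi/180 = 0.331613 rad
Step 3 — Area = 0.5 * 0.331613 * 0.208364 ≈ 0.034548 m·rad (5 s.f.)

0.034548 m·rad


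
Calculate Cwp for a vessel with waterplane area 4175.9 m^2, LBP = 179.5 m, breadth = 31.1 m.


Formula: Cwp = Aw / (L * B)
Step 1 — L * B = 179.5 * 31.1 = 5582.45 m^2
Step 2 — Cwp = 4175.9 / 5582.45 ≈ 0.74804 (5 s.f.)

0.74804


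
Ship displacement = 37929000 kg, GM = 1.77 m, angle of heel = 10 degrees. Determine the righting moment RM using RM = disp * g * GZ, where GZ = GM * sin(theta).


Formula: GZ = GM * sin(theta); RM = disp * g * GZ
Step 1 — GZ = 1.77 * sin(10°) = 1.77 * 0.173648 = 0.307357 m
Step 2 — RM = 37929000 * 9.81 * 0.307357 ≈ 114360000 N·m (5 s.f.)

114360000 N·m


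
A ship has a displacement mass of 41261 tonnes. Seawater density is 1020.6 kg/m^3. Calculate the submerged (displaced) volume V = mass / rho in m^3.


Formula: V = mass / rho
Step 1 — convert tonnes to kg: 41261 t * 1000 = 41261000 kg
Step 2 — V = 41261000 / 1020.6 ≈ 40428 m^3 (5 s.f.)

40428 m^3


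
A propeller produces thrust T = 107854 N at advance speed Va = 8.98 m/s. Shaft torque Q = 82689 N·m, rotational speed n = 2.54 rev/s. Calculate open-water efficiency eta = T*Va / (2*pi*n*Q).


Formula: eta = T * Va / (2 * pi * n * Q)
Step 1 — numerator = T * Va = 107854 * 8.98 = 968528.92
Step 2 — 2 * pi * n = 2 * pi * 2.54 = 15.959291
Step 3 — denominator = 15.959291 * 82689 = 1319657.81
Step 4 — eta = 968528.92 / 1319657.81 ≈ 0.73392 (5 s.f.)

0.73392


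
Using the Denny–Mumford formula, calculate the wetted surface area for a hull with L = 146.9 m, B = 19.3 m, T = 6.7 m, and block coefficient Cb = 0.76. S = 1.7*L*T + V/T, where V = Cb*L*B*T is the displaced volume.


Formula: S = 1.7*L*T + V/T with V = Cb*L*B*T, i.e. S = L * (1.7*T + Cb*B)
Step 1 — 1.7*T = 1.7 * 6.7 = 11.39 m
Step 2 — Cb*B = 0.76 * 19.3 = 14.668 m
Step 3 — 1.7*T + Cb*B = 11.39 + 14.668 = 26.058 m
Step 4 — S = 146.9 * 26.058 ≈ 3827.9 m^2 (5 s.f.)

3827.9 m^2


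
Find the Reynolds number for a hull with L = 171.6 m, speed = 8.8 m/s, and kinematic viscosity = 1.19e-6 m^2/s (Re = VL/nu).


Formula: Re = V * L / nu
Step 1 — V * L = 8.8 * 171.6 = 1510.08 m^2/s
Step 2 — Re = 1510.08 / 1.19e-6 = 1.27e+09

1.27e+09


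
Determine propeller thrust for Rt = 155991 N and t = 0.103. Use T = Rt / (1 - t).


Formula: T = Rt / (1 - t)
Step 1 — (1 - t) = 1 - 0.103 = 0.897
Step 2 — T = 155991 / 0.897 ≈ 173900 N (5 s.f.)

173900 N


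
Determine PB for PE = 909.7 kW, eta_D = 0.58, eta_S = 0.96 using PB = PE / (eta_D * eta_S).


Formula: PB = PE / (eta_D * eta_S)
Step 1 — combined efficiency = eta_D * eta_S = 0.58 * 0.96 = 0.5568
Step 2 — PB = 909.7 / 0.5568 ≈ 1633.8 kW (5 s.f.)

1633.8 kW


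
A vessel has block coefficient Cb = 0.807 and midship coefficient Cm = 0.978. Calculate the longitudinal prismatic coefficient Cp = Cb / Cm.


Formula: Cp = Cb / Cm
Substituting: Cp = 0.807 / 0.978
Result: Cp ≈ 0.82515 (5 s.f.)

0.82515


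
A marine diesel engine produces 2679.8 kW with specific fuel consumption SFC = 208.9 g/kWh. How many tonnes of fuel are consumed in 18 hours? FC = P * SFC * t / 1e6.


Formula: FC (tonnes) = P * SFC * t / 1,000,000
Step 1 — P * SFC * t = 2679.8 * 208.9 * 18 = 10076583.96 g
Step 2 — FC (tonnes) = 10076583.96 / 1,000,000 ≈ 10.077 tonnes (5 s.f.)

10.077 tonnes


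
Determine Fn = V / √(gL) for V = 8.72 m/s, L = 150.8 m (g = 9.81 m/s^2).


Formula: Fn = V / sqrt(g * L)
Step 1 — g * L = 9.81 * 150.8 = 1479.348
Step 2 — sqrt(g * L) = sqrt(1479.348) = 38.462293
Step 3 — Fn = 8.72 / 38.462293 ≈ 0.22672 (5 s.f.)

0.22672


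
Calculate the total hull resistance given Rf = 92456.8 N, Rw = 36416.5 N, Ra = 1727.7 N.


Formula: Rt = Rf + Rw + Ra
Substituting: Rt = 92456.8 + 36416.5 + 1727.7
Result: Rt = 130601.0 N

130601.0 N


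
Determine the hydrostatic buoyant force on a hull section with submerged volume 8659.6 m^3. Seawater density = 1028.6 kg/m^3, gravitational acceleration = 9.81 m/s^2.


Formula: Fb = rho * g * V
Substituting: Fb = 1028.6 * 9.81 * 8659.6
Intermediate: 1028.6 * 9.81 = 10090.566
Result: Fb = 10090.566 * 8659.6 ≈ 87380000 N (5 s.f.)

87380000 N


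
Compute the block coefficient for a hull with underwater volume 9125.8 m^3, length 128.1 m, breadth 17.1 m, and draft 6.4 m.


Formula: Cb = V / (L * B * T)
Step 1 — L * B * T = 128.1 * 17.1 * 6.4 = 14019.264 m^3
Step 2 — Cb = 9125.8 / 14019.264 ≈ 0.65095 (5 s.f.)

0.65095


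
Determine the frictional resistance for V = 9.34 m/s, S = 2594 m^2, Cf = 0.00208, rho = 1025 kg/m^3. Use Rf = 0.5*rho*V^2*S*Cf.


Formula: Rf = 0.5 * rho * V^2 * S * Cf
Step 1 — V^2 = 9.34^2 = 87.2356
Step 2 — 0.5 * rho * V^2 = 0.5 * 1025 * 87.2356 = 44708.245
Step 3 — Rf = 44708.245 * 2594 * 0.00208 ≈ 241220 N (5 s.f.)

241220 N


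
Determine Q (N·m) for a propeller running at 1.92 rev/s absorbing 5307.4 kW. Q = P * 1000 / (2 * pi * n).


Formula: Q = P_W / (2 * pi * n)
Step 1 — P_W = 5307.4 kW * 1000 = 5307400.0 W
Step 2 — 2 * pi * n = 2 * pi * 1.92 = 12.063716
Step 3 — Q = 5307400.0 / 12.063716 ≈ 439950 N·m (5 s.f.)

439950 N·m


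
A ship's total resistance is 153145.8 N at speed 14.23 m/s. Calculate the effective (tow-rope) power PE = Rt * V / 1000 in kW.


Formula: PE = Rt * V / 1000 (kW)
Step 1 — PE (W) = 153145.8 * 14.23 = 2179264.734 W
Step 2 — PE (kW) = 2179264.734 / 1000 ≈ 2179.3 kW (5 s.f.)

2179.3 kW


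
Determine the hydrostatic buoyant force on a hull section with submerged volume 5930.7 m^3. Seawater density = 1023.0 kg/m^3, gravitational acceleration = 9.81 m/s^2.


Formula: Fb = rho * g * V
Substituting: Fb = 1023.0 * 9.81 * 5930.7
Intermediate: 1023.0 * 9.81 = 10035.63
Result: Fb = 10035.63 * 5930.7 ≈ 59518000 N (5 s.f.)

59518000 N


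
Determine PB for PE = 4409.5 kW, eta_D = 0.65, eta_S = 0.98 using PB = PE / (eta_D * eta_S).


Formula: PB = PE / (eta_D * eta_S)
Step 1 — combined efficiency = eta_D * eta_S = 0.65 * 0.98 = 0.637
Step 2 — PB = 4409.5 / 0.637 ≈ 6922.3 kW (5 s.f.)

6922.3 kW


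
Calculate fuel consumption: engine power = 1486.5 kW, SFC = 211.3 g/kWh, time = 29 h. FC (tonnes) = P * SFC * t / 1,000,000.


Formula: FC (tonnes) = P * SFC * t / 1,000,000
Step 1 — P * SFC * t = 1486.5 * 211.3 * 29 = 9108826.05 g
Step 2 — FC (tonnes) = 9108826.05 / 1,000,000 ≈ 9.1088 tonnes (5 s.f.)

9.1088 tonnes


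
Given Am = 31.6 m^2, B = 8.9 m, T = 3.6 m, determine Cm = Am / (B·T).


Formula: Cm = Am / (B * T)
Step 1 — B * T = 8.9 * 3.6 = 32.04 m^2
Step 2 — Cm = 31.6 / 32.04 ≈ 0.98627 (5 s.f.)

0.98627


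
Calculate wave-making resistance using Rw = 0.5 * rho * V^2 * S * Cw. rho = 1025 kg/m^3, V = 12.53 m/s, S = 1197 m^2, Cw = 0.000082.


Formula: Rw = 0.5 * rho * V^2 * S * Cw
Step 1 — V^2 = 12.53^2 = 157.0009
Step 2 — 0.5 * rho * V^2 = 0.5 * 1025 * 157.0009 = 80462.96125
Step 3 — Rw = 80462.96125 * 1197 * 0.000082 ≈ 7897.8 N (5 s.f.)

7897.8 N


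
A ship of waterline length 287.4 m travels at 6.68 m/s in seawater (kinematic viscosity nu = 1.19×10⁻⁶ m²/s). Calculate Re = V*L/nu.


Formula: Re = V * L / nu
Step 1 — V * L = 6.68 * 287.4 = 1919.832 m^2/s
Step 2 — Re = 1919.832 / 1.19e-6 = 1.61e+09

1.61e+09


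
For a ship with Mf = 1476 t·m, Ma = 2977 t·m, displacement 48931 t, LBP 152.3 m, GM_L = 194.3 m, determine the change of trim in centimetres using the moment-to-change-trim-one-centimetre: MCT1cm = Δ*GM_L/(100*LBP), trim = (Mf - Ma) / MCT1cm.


Formula: net trimming moment = Mf - Ma; MCT1cm = Δ*GM_L/(100*LBP); trim = net moment / MCT1cm
Step 1 — net trimming moment = 1476 - 2977 = -1501 t·m
Step 2 — MCT1cm = 48931 * 194.3 / (100 * 152.3) = 624.2478 t·m/cm
Step 3 — trim = -1501 / 624.2478 ≈ -2.4045 cm (5 s.f.)

-2.4045 cm


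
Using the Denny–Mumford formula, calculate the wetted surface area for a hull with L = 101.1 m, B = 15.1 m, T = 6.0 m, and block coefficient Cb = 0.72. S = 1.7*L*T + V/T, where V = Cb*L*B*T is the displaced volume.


Formula: S = 1.7*L*T + V/T with V = Cb*L*B*T, i.e. S = L * (1.7*T + Cb*B)
Step 1 — 1.7*T = 1.7 * 6.0 = 10.2 m
Step 2 — Cb*B = 0.72 * 15.1 = 10.872 m
Step 3 — 1.7*T + Cb*B = 10.2 + 10.872 = 21.072 m
Step 4 — S = 101.1 * 21.072 ≈ 2130.4 m^2 (5 s.f.)

2130.4 m^2


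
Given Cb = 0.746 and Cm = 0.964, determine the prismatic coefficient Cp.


Formula: Cp = Cb / Cm
Substituting: Cp = 0.746 / 0.964
Result: Cp ≈ 0.77386 (5 s.f.)

0.77386


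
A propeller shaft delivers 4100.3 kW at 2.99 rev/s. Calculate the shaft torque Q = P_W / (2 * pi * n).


Formula: Q = P_W / (2 * pi * n)
Step 1 — P_W = 4100.3 kW * 1000 = 4100300.0 W
Step 2 — 2 * pi * n = 2 * pi * 2.99 = 18.786724
Step 3 — Q = 4100300.0 / 18.786724 ≈ 218260 N·m (5 s.f.)

218260 N·m


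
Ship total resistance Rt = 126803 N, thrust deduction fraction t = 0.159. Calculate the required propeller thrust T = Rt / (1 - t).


Formula: T = Rt / (1 - t)
Step 1 — (1 - t) = 1 - 0.159 = 0.841
Step 2 — T = 126803 / 0.841 ≈ 150780 N (5 s.f.)

150780 N


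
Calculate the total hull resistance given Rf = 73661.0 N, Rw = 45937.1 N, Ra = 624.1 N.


Formula: Rt = Rf + Rw + Ra
Substituting: Rt = 73661.0 + 45937.1 + 624.1
Result: Rt = 120222.2 N

120222.2 N


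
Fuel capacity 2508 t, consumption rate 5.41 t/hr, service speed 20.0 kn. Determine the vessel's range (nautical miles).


Formula: endurance = fuel / rate; range = endurance * speed
Step 1 — endurance = 2508 / 5.41 = 463.586 hours
Step 2 — range = 463.586 * 20.0 ≈ 9271.7 nautical miles (5 s.f.)

9271.7 NM


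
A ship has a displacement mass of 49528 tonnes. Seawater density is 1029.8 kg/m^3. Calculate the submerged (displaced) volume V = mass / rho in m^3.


Formula: V = mass / rho
Step 1 — convert tonnes to kg: 49528 t * 1000 = 49528000 kg
Step 2 — V = 49528000 / 1029.8 ≈ 48095 m^3 (5 s.f.)

48095 m^3


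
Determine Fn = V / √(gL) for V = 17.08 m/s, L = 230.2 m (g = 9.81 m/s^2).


Formula: Fn = V / sqrt(g * L)
Step 1 — g * L = 9.81 * 230.2 = 2258.262
Step 2 — sqrt(g * L) = sqrt(2258.262) = 47.521174
Step 3 — Fn = 17.08 / 47.521174 ≈ 0.35942 (5 s.f.)

0.35942


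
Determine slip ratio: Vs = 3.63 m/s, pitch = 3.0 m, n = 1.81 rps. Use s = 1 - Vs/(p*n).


Formula: s = 1 - Vs / (p * n)
Step 1 — p * n = 3.0 * 1.81 = 5.43
Step 2 — Vs / (p*n) = 3.63 / 5.43 = 0.668508 (6 d.p.)
Step 3 — s = 1 - 0.668508 = 0.331492

0.331492


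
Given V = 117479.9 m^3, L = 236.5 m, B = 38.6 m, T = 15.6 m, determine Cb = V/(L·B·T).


Formula: Cb = V / (L * B * T)
Step 1 — L * B * T = 236.5 * 38.6 * 15.6 = 142410.84 m^3
Step 2 — Cb = 117479.9 / 142410.84 ≈ 0.82494 (5 s.f.)

0.82494


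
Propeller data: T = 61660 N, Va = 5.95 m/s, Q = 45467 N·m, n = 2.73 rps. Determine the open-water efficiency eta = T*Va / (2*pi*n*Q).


Formula: eta = T * Va / (2 * pi * n * Q)
Step 1 — numerator = T * Va = 61660 * 5.95 = 366877.0
Step 2 — 2 * pi * n = 2 * pi * 2.73 = 17.153096
Step 3 — denominator = 17.153096 * 45467 = 779899.82
Step 4 — eta = 366877.0 / 779899.82 ≈ 0.47042 (5 s.f.)

0.47042


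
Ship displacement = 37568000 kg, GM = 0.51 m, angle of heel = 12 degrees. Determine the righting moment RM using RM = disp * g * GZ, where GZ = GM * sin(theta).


Formula: GZ = GM * sin(theta); RM = disp * g * GZ
Step 1 — GZ = 0.51 * sin(12°) = 0.51 * 0.207912 = 0.106035 m
Step 2 — RM = 37568000 * 9.81 * 0.106035 ≈ 39078000 N·m (5 s.f.)

39078000 N·m


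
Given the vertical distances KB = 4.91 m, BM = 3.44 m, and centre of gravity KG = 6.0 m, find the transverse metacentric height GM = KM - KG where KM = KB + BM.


Formula: GM = KB + BM - KG
Step 1 — KM = KB + BM = 4.91 + 3.44 = 8.35 m
Step 2 — GM = KM - KG = 8.35 - 6.0 = 2.35 m

2.35 m


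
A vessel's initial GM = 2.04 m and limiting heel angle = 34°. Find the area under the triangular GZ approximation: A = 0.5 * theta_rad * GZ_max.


Formula: GZ_max = GM * sin(theta); Area = 0.5 * theta_rad * GZ_max
Step 1 — GZ_max = 2.04 * sin(34°) = 2.04 * 0.559193 = 1.140754 m
Step 2 — theta_rad = 34 * pi/180 = 0.593412 rad
Step 3 — Area = 0.5 * 0.593412 * 1.140754 ≈ 0.33847 m·rad (5 s.f.)

0.33847 m·rad


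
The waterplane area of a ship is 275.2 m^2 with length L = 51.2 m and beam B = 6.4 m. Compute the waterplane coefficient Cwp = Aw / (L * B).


Formula: Cwp = Aw / (L * B)
Step 1 — L * B = 51.2 * 6.4 = 327.68 m^2
Step 2 — Cwp = 275.2 / 327.68 ≈ 0.83984 (5 s.f.)

0.83984


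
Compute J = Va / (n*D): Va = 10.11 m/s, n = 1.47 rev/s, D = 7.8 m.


Formula: J = Va / (n * D)
Step 1 — n * D = 1.47 * 7.8 = 11.466
Step 2 — J = 10.11 / 11.466 ≈ 0.88174 (5 s.f.)

0.88174


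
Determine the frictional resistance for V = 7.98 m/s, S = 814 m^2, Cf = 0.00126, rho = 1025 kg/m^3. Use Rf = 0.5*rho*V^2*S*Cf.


Formula: Rf = 0.5 * rho * V^2 * S * Cf
Step 1 — V^2 = 7.98^2 = 63.6804
Step 2 — 0.5 * rho * V^2 = 0.5 * 1025 * 63.6804 = 32636.205
Step 3 — Rf = 32636.205 * 814 * 0.00126 ≈ 33473 N (5 s.f.)

33473 N


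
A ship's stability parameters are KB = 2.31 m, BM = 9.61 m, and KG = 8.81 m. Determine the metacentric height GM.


Formula: GM = KB + BM - KG
Step 1 — KM = KB + BM = 2.31 + 9.61 = 11.92 m
Step 2 — GM = KM - KG = 11.92 - 8.81 = 3.11 m

3.11 m


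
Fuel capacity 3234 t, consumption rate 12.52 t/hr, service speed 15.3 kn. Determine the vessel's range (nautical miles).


Formula: endurance = fuel / rate; range = endurance * speed
Step 1 — endurance = 3234 / 12.52 = 258.3067 hours
Step 2 — range = 258.3067 * 15.3 ≈ 3952.1 nautical miles (5 s.f.)

3952.1 NM


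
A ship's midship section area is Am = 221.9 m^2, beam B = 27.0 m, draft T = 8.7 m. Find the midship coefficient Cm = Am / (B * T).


Formula: Cm = Am / (B * T)
Step 1 — B * T = 27.0 * 8.7 = 234.9 m^2
Step 2 — Cm = 221.9 / 234.9 ≈ 0.94466 (5 s.f.)

0.94466


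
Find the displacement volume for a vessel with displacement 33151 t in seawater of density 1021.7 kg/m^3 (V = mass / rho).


Formula: V = mass / rho
Step 1 — convert tonnes to kg: 33151 t * 1000 = 33151000 kg
Step 2 — V = 33151000 / 1021.7 ≈ 32447 m^3 (5 s.f.)

32447 m^3


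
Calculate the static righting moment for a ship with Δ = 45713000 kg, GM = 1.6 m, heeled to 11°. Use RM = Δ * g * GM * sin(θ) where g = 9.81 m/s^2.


Formula: GZ = GM * sin(theta); RM = disp * g * GZ
Step 1 — GZ = 1.6 * sin(11°) = 1.6 * 0.190809 = 0.305294 m
Step 2 — RM = 45713000 * 9.81 * 0.305294 ≈ 136910000 N·m (5 s.f.)

136910000 N·m


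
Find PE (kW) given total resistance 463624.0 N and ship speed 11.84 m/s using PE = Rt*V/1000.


Formula: PE = Rt * V / 1000 (kW)
Step 1 — PE (W) = 463624.0 * 11.84 = 5489308.16 W
Step 2 — PE (kW) = 5489308.16 / 1000 ≈ 5489.3 kW (5 s.f.)

5489.3 kW


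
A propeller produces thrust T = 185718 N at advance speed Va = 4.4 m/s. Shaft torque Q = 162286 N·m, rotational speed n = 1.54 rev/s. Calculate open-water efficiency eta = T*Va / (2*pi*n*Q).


Formula: eta = T * Va / (2 * pi * n * Q)
Step 1 — numerator = T * Va = 185718 * 4.4 = 817159.2
Step 2 — 2 * pi * n = 2 * pi * 1.54 = 9.676105
Step 3 — denominator = 9.676105 * 162286 = 1570296.38
Step 4 — eta = 817159.2 / 1570296.38 ≈ 0.52039 (5 s.f.)

0.52039


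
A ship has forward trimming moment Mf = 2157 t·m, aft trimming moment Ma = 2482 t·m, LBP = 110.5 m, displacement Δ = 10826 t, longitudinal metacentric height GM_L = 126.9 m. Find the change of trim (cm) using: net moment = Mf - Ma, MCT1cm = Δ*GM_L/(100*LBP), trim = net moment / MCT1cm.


Formula: net trimming moment = Mf - Ma; MCT1cm = Δ*GM_L/(100*LBP); trim = net moment / MCT1cm
Step 1 — net trimming moment = 2157 - 2482 = -325 t·m
Step 2 — MCT1cm = 10826 * 126.9 / (100 * 110.5) = 124.3275 t·m/cm
Step 3 — trim = -325 / 124.3275 ≈ -2.6141 cm (5 s.f.)

-2.6141 cm


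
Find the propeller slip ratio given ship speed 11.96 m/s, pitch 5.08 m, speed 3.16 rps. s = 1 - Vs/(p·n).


Formula: s = 1 - Vs / (p * n)
Step 1 — p * n = 5.08 * 3.16 = 16.0528
Step 2 — Vs / (p*n) = 11.96 / 16.0528 = 0.745041 (6 d.p.)
Step 3 — s = 1 - 0.745041 = 0.254959

0.254959


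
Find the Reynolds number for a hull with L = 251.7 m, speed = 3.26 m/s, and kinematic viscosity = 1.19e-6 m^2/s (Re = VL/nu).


Formula: Re = V * L / nu
Step 1 — V * L = 3.26 * 251.7 = 820.542 m^2/s
Step 2 — Re = 820.542 / 1.19e-6 = 6.90e+08

6.90e+08


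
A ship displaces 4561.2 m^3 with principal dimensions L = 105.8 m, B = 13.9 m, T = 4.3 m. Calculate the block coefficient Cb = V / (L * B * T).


Formula: Cb = V / (L * B * T)
Step 1 — L * B * T = 105.8 * 13.9 * 4.3 = 6323.666 m^3
Step 2 — Cb = 4561.2 / 6323.666 ≈ 0.72129 (5 s.f.)

0.72129


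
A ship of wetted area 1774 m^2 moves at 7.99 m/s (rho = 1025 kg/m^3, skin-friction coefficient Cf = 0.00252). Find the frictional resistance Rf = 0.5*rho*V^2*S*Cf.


Formula: Rf = 0.5 * rho * V^2 * S * Cf
Step 1 — V^2 = 7.99^2 = 63.8401
Step 2 — 0.5 * rho * V^2 = 0.5 * 1025 * 63.8401 = 32718.05125
Step 3 — Rf = 32718.05125 * 1774 * 0.00252 ≈ 146270 N (5 s.f.)

146270 N


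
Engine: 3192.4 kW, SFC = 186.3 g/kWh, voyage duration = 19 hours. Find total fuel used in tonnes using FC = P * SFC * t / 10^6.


Formula: FC (tonnes) = P * SFC * t / 1,000,000
Step 1 — P * SFC * t = 3192.4 * 186.3 * 19 = 11300138.28 g
Step 2 — FC (tonnes) = 11300138.28 / 1,000,000 ≈ 11.300 tonnes (5 s.f.)

11.300 tonnes


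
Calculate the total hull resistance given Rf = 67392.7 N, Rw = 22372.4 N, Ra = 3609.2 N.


Formula: Rt = Rf + Rw + Ra
Substituting: Rt = 67392.7 + 22372.4 + 3609.2
Result: Rt = 93374.3 N

93374.3 N


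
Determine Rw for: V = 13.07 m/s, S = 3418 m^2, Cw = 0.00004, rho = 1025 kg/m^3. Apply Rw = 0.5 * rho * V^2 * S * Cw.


Formula: Rw = 0.5 * rho * V^2 * S * Cw
Step 1 — V^2 = 13.07^2 = 170.8249
Step 2 — 0.5 * rho * V^2 = 0.5 * 1025 * 170.8249 = 87547.76125
Step 3 — Rw = 87547.76125 * 3418 * 0.00004 ≈ 11970 N (5 s.f.)

11970 N


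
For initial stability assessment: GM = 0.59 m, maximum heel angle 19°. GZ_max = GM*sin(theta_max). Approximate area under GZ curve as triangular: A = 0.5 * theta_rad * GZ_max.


Formula: GZ_max = GM * sin(theta); Area = 0.5 * theta_rad * GZ_max
Step 1 — GZ_max = 0.59 * sin(19°) = 0.59 * 0.325568 = 0.192085 m
Step 2 — theta_rad = 19 * pi/180 = 0.331613 rad
Step 3 — Area = 0.5 * 0.331613 * 0.192085 ≈ 0.031849 m·rad (5 s.f.)

0.031849 m·rad


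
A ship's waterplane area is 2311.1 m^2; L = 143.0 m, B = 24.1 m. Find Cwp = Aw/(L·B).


Formula: Cwp = Aw / (L * B)
Step 1 — L * B = 143.0 * 24.1 = 3446.3 m^2
Step 2 — Cwp = 2311.1 / 3446.3 ≈ 0.67060 (5 s.f.)

0.67060


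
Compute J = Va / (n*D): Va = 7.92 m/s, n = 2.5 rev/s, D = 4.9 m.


Formula: J = Va / (n * D)
Step 1 — n * D = 2.5 * 4.9 = 12.25
Step 2 — J = 7.92 / 12.25 ≈ 0.64653 (5 s.f.)

0.64653


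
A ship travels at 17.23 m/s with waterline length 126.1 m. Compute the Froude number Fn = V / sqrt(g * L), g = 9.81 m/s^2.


Formula: Fn = V / sqrt(g * L)
Step 1 — g * L = 9.81 * 126.1 = 1237.041
Step 2 — sqrt(g * L) = sqrt(1237.041) = 35.171594
Step 3 — Fn = 17.23 / 35.171594 ≈ 0.48988 (5 s.f.)

0.48988


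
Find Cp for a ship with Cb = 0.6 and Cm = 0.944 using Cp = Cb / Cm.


Formula: Cp = Cb / Cm
Substituting: Cp = 0.6 / 0.944
Result: Cp ≈ 0.63559 (5 s.f.)

0.63559


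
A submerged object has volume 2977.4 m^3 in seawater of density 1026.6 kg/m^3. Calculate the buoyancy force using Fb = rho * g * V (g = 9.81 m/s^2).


Formula: Fb = rho * g * V
Substituting: Fb = 1026.6 * 9.81 * 2977.4
Intermediate: 1026.6 * 9.81 = 10070.946
Result: Fb = 10070.946 * 2977.4 ≈ 29985000 N (5 s.f.)

29985000 N


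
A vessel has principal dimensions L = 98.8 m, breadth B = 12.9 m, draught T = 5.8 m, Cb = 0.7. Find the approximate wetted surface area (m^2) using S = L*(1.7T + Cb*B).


Formula: S = 1.7*L*T + V/T with V = Cb*L*B*T, i.e. S = L * (1.7*T + Cb*B)
Step 1 — 1.7*T = 1.7 * 5.8 = 9.86 m
Step 2 — Cb*B = 0.7 * 12.9 = 9.03 m
Step 3 — 1.7*T + Cb*B = 9.86 + 9.03 = 18.89 m
Step 4 — S = 98.8 * 18.89 ≈ 1866.3 m^2 (5 s.f.)

1866.3 m^2


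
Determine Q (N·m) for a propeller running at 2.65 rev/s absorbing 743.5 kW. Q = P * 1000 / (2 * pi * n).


Formula: Q = P_W / (2 * pi * n)
Step 1 — P_W = 743.5 kW * 1000 = 743500.0 W
Step 2 — 2 * pi * n = 2 * pi * 2.65 = 16.650441
Step 3 — Q = 743500.0 / 16.650441 ≈ 44653 N·m (5 s.f.)

44653 N·m


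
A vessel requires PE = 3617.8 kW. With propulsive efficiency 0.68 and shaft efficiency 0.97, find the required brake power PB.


Formula: PB = PE / (eta_D * eta_S)
Step 1 — combined efficiency = eta_D * eta_S = 0.68 * 0.97 = 0.6596
Step 2 — PB = 3617.8 / 0.6596 ≈ 5484.8 kW (5 s.f.)

5484.8 kW


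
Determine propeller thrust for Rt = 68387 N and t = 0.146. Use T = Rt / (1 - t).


Formula: T = Rt / (1 - t)
Step 1 — (1 - t) = 1 - 0.146 = 0.854
Step 2 — T = 68387 / 0.854 ≈ 80078 N (5 s.f.)

80078 N


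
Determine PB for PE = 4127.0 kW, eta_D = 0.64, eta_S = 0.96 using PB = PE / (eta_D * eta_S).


Formula: PB = PE / (eta_D * eta_S)
Step 1 — combined efficiency = eta_D * eta_S = 0.64 * 0.96 = 0.6144
Step 2 — PB = 4127.0 / 0.6144 ≈ 6717.1 kW (5 s.f.)

6717.1 kW


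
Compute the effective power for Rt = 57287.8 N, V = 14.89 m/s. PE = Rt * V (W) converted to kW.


Formula: PE = Rt * V / 1000 (kW)
Step 1 — PE (W) = 57287.8 * 14.89 = 853015.342 W
Step 2 — PE (kW) = 853015.342 / 1000 ≈ 853.02 kW (5 s.f.)

853.02 kW
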